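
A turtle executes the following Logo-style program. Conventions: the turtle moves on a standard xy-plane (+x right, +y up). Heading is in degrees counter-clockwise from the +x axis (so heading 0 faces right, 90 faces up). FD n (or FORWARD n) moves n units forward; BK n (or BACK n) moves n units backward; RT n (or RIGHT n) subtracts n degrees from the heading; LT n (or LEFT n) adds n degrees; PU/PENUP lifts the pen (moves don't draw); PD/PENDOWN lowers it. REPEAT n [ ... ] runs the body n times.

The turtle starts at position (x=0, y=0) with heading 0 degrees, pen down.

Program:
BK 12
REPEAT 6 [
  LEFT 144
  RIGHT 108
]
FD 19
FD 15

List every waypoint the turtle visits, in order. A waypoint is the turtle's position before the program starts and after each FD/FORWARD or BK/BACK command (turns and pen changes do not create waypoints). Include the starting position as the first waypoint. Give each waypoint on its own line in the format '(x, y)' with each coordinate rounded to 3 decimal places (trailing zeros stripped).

Answer: (0, 0)
(-12, 0)
(-27.371, -11.168)
(-39.507, -19.985)

Derivation:
Executing turtle program step by step:
Start: pos=(0,0), heading=0, pen down
BK 12: (0,0) -> (-12,0) [heading=0, draw]
REPEAT 6 [
  -- iteration 1/6 --
  LT 144: heading 0 -> 144
  RT 108: heading 144 -> 36
  -- iteration 2/6 --
  LT 144: heading 36 -> 180
  RT 108: heading 180 -> 72
  -- iteration 3/6 --
  LT 144: heading 72 -> 216
  RT 108: heading 216 -> 108
  -- iteration 4/6 --
  LT 144: heading 108 -> 252
  RT 108: heading 252 -> 144
  -- iteration 5/6 --
  LT 144: heading 144 -> 288
  RT 108: heading 288 -> 180
  -- iteration 6/6 --
  LT 144: heading 180 -> 324
  RT 108: heading 324 -> 216
]
FD 19: (-12,0) -> (-27.371,-11.168) [heading=216, draw]
FD 15: (-27.371,-11.168) -> (-39.507,-19.985) [heading=216, draw]
Final: pos=(-39.507,-19.985), heading=216, 3 segment(s) drawn
Waypoints (4 total):
(0, 0)
(-12, 0)
(-27.371, -11.168)
(-39.507, -19.985)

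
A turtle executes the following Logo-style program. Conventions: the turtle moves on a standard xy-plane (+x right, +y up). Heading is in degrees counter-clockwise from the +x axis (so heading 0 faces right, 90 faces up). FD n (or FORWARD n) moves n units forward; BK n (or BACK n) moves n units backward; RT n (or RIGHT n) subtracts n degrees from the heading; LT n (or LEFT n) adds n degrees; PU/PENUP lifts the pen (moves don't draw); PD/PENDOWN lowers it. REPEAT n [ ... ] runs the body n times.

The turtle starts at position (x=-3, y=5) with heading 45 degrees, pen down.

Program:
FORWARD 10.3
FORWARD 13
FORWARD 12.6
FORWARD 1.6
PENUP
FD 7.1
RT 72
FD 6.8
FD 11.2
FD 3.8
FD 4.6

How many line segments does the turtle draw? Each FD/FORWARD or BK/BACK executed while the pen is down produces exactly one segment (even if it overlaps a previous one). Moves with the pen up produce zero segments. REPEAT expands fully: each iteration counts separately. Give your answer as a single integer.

Answer: 4

Derivation:
Executing turtle program step by step:
Start: pos=(-3,5), heading=45, pen down
FD 10.3: (-3,5) -> (4.283,12.283) [heading=45, draw]
FD 13: (4.283,12.283) -> (13.476,21.476) [heading=45, draw]
FD 12.6: (13.476,21.476) -> (22.385,30.385) [heading=45, draw]
FD 1.6: (22.385,30.385) -> (23.517,31.517) [heading=45, draw]
PU: pen up
FD 7.1: (23.517,31.517) -> (28.537,36.537) [heading=45, move]
RT 72: heading 45 -> 333
FD 6.8: (28.537,36.537) -> (34.596,33.45) [heading=333, move]
FD 11.2: (34.596,33.45) -> (44.575,28.365) [heading=333, move]
FD 3.8: (44.575,28.365) -> (47.961,26.64) [heading=333, move]
FD 4.6: (47.961,26.64) -> (52.06,24.552) [heading=333, move]
Final: pos=(52.06,24.552), heading=333, 4 segment(s) drawn
Segments drawn: 4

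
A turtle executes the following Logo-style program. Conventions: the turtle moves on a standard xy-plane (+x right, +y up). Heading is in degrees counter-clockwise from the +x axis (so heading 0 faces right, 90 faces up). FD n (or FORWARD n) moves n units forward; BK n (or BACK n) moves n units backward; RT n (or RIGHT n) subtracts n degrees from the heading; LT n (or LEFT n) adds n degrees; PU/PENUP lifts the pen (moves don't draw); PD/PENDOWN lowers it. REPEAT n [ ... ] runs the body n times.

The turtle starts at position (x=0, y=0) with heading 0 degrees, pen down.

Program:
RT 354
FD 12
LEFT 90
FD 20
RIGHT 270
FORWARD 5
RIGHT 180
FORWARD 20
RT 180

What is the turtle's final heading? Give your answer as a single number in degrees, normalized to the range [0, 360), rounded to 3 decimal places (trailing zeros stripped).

Executing turtle program step by step:
Start: pos=(0,0), heading=0, pen down
RT 354: heading 0 -> 6
FD 12: (0,0) -> (11.934,1.254) [heading=6, draw]
LT 90: heading 6 -> 96
FD 20: (11.934,1.254) -> (9.844,21.145) [heading=96, draw]
RT 270: heading 96 -> 186
FD 5: (9.844,21.145) -> (4.871,20.622) [heading=186, draw]
RT 180: heading 186 -> 6
FD 20: (4.871,20.622) -> (24.762,22.713) [heading=6, draw]
RT 180: heading 6 -> 186
Final: pos=(24.762,22.713), heading=186, 4 segment(s) drawn

Answer: 186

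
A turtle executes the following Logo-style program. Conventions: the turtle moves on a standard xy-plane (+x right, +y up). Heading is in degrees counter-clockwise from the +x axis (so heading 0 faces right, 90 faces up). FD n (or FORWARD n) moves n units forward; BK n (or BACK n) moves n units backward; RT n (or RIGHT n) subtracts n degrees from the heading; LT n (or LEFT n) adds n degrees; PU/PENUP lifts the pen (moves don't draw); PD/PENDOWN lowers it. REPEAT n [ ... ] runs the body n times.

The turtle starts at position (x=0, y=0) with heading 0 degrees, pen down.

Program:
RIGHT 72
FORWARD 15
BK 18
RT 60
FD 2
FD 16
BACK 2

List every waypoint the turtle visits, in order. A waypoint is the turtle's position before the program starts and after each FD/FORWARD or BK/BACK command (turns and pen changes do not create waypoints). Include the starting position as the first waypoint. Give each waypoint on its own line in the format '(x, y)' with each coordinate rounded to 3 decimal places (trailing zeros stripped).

Answer: (0, 0)
(4.635, -14.266)
(-0.927, 2.853)
(-2.265, 1.367)
(-12.971, -10.523)
(-11.633, -9.037)

Derivation:
Executing turtle program step by step:
Start: pos=(0,0), heading=0, pen down
RT 72: heading 0 -> 288
FD 15: (0,0) -> (4.635,-14.266) [heading=288, draw]
BK 18: (4.635,-14.266) -> (-0.927,2.853) [heading=288, draw]
RT 60: heading 288 -> 228
FD 2: (-0.927,2.853) -> (-2.265,1.367) [heading=228, draw]
FD 16: (-2.265,1.367) -> (-12.971,-10.523) [heading=228, draw]
BK 2: (-12.971,-10.523) -> (-11.633,-9.037) [heading=228, draw]
Final: pos=(-11.633,-9.037), heading=228, 5 segment(s) drawn
Waypoints (6 total):
(0, 0)
(4.635, -14.266)
(-0.927, 2.853)
(-2.265, 1.367)
(-12.971, -10.523)
(-11.633, -9.037)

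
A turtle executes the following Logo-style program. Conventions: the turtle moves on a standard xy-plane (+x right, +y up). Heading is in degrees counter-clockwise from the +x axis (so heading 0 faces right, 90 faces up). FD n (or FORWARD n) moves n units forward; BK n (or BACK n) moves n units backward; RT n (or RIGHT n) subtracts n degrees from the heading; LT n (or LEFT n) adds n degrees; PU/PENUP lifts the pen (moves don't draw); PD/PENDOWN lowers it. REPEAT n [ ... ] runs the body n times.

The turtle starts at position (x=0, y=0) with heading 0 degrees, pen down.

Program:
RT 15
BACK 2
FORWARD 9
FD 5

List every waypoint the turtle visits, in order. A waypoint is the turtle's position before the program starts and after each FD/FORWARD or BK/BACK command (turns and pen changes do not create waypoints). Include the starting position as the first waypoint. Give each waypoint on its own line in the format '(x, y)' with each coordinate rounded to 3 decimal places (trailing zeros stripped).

Executing turtle program step by step:
Start: pos=(0,0), heading=0, pen down
RT 15: heading 0 -> 345
BK 2: (0,0) -> (-1.932,0.518) [heading=345, draw]
FD 9: (-1.932,0.518) -> (6.761,-1.812) [heading=345, draw]
FD 5: (6.761,-1.812) -> (11.591,-3.106) [heading=345, draw]
Final: pos=(11.591,-3.106), heading=345, 3 segment(s) drawn
Waypoints (4 total):
(0, 0)
(-1.932, 0.518)
(6.761, -1.812)
(11.591, -3.106)

Answer: (0, 0)
(-1.932, 0.518)
(6.761, -1.812)
(11.591, -3.106)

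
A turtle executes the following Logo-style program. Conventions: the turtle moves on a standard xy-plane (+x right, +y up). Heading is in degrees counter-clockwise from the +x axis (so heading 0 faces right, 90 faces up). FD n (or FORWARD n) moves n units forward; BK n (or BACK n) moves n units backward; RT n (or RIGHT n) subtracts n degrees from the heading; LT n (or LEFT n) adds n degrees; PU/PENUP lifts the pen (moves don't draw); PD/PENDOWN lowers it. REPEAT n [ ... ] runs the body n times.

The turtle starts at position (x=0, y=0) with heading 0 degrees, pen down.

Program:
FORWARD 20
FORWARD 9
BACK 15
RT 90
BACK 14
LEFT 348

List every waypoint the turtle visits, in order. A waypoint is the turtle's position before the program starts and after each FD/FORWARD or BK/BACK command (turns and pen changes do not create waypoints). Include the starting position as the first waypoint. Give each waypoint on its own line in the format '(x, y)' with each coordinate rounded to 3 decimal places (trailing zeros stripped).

Executing turtle program step by step:
Start: pos=(0,0), heading=0, pen down
FD 20: (0,0) -> (20,0) [heading=0, draw]
FD 9: (20,0) -> (29,0) [heading=0, draw]
BK 15: (29,0) -> (14,0) [heading=0, draw]
RT 90: heading 0 -> 270
BK 14: (14,0) -> (14,14) [heading=270, draw]
LT 348: heading 270 -> 258
Final: pos=(14,14), heading=258, 4 segment(s) drawn
Waypoints (5 total):
(0, 0)
(20, 0)
(29, 0)
(14, 0)
(14, 14)

Answer: (0, 0)
(20, 0)
(29, 0)
(14, 0)
(14, 14)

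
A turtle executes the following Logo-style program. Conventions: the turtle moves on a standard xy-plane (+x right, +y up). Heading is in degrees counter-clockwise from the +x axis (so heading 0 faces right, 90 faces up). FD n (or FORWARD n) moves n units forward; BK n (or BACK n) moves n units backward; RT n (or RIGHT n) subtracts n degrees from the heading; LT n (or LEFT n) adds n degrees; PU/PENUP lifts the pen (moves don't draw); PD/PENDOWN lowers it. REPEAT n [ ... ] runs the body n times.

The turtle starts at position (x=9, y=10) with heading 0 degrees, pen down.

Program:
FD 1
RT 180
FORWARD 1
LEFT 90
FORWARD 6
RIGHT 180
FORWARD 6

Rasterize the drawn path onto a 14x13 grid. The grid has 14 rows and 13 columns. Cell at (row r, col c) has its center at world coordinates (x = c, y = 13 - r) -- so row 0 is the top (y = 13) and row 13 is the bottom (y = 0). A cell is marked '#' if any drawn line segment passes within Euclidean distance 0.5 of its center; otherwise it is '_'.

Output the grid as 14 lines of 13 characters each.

Answer: _____________
_____________
_____________
_________##__
_________#___
_________#___
_________#___
_________#___
_________#___
_________#___
_____________
_____________
_____________
_____________

Derivation:
Segment 0: (9,10) -> (10,10)
Segment 1: (10,10) -> (9,10)
Segment 2: (9,10) -> (9,4)
Segment 3: (9,4) -> (9,10)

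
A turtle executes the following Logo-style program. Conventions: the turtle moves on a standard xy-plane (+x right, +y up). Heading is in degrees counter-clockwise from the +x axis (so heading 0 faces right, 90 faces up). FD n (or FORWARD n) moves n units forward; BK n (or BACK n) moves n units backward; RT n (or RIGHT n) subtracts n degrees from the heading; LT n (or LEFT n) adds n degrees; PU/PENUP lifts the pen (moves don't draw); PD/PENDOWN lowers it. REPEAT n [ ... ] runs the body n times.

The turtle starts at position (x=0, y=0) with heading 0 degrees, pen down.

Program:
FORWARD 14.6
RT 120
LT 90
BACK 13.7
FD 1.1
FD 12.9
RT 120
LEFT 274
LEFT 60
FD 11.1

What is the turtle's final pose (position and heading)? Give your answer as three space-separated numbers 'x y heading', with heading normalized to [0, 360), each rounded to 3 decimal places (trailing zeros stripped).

Answer: 3.787 -0.924 184

Derivation:
Executing turtle program step by step:
Start: pos=(0,0), heading=0, pen down
FD 14.6: (0,0) -> (14.6,0) [heading=0, draw]
RT 120: heading 0 -> 240
LT 90: heading 240 -> 330
BK 13.7: (14.6,0) -> (2.735,6.85) [heading=330, draw]
FD 1.1: (2.735,6.85) -> (3.688,6.3) [heading=330, draw]
FD 12.9: (3.688,6.3) -> (14.86,-0.15) [heading=330, draw]
RT 120: heading 330 -> 210
LT 274: heading 210 -> 124
LT 60: heading 124 -> 184
FD 11.1: (14.86,-0.15) -> (3.787,-0.924) [heading=184, draw]
Final: pos=(3.787,-0.924), heading=184, 5 segment(s) drawn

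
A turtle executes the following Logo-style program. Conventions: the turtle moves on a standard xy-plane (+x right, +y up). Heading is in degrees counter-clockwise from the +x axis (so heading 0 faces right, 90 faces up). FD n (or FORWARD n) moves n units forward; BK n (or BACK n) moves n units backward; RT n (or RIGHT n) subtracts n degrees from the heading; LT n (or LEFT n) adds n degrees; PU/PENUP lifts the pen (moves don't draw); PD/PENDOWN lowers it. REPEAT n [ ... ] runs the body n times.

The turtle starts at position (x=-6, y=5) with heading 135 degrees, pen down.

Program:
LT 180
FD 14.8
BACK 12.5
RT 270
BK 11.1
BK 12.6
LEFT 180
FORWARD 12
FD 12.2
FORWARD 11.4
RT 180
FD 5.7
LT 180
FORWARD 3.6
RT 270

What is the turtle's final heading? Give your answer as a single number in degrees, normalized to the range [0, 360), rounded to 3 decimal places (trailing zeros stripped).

Executing turtle program step by step:
Start: pos=(-6,5), heading=135, pen down
LT 180: heading 135 -> 315
FD 14.8: (-6,5) -> (4.465,-5.465) [heading=315, draw]
BK 12.5: (4.465,-5.465) -> (-4.374,3.374) [heading=315, draw]
RT 270: heading 315 -> 45
BK 11.1: (-4.374,3.374) -> (-12.223,-4.475) [heading=45, draw]
BK 12.6: (-12.223,-4.475) -> (-21.132,-13.385) [heading=45, draw]
LT 180: heading 45 -> 225
FD 12: (-21.132,-13.385) -> (-29.617,-21.87) [heading=225, draw]
FD 12.2: (-29.617,-21.87) -> (-38.244,-30.497) [heading=225, draw]
FD 11.4: (-38.244,-30.497) -> (-46.305,-38.558) [heading=225, draw]
RT 180: heading 225 -> 45
FD 5.7: (-46.305,-38.558) -> (-42.275,-34.527) [heading=45, draw]
LT 180: heading 45 -> 225
FD 3.6: (-42.275,-34.527) -> (-44.82,-37.073) [heading=225, draw]
RT 270: heading 225 -> 315
Final: pos=(-44.82,-37.073), heading=315, 9 segment(s) drawn

Answer: 315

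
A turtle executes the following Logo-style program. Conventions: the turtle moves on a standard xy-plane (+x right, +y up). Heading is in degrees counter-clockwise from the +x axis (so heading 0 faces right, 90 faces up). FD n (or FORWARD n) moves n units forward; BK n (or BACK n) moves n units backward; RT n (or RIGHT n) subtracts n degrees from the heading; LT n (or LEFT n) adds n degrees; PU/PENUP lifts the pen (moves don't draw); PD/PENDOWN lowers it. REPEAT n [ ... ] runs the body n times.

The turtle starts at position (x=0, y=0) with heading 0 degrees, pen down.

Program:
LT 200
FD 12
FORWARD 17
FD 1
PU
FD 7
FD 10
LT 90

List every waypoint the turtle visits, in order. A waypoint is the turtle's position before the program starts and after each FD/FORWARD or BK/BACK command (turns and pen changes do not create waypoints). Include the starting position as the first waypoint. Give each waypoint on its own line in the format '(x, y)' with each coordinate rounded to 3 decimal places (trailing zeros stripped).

Answer: (0, 0)
(-11.276, -4.104)
(-27.251, -9.919)
(-28.191, -10.261)
(-34.769, -12.655)
(-44.166, -16.075)

Derivation:
Executing turtle program step by step:
Start: pos=(0,0), heading=0, pen down
LT 200: heading 0 -> 200
FD 12: (0,0) -> (-11.276,-4.104) [heading=200, draw]
FD 17: (-11.276,-4.104) -> (-27.251,-9.919) [heading=200, draw]
FD 1: (-27.251,-9.919) -> (-28.191,-10.261) [heading=200, draw]
PU: pen up
FD 7: (-28.191,-10.261) -> (-34.769,-12.655) [heading=200, move]
FD 10: (-34.769,-12.655) -> (-44.166,-16.075) [heading=200, move]
LT 90: heading 200 -> 290
Final: pos=(-44.166,-16.075), heading=290, 3 segment(s) drawn
Waypoints (6 total):
(0, 0)
(-11.276, -4.104)
(-27.251, -9.919)
(-28.191, -10.261)
(-34.769, -12.655)
(-44.166, -16.075)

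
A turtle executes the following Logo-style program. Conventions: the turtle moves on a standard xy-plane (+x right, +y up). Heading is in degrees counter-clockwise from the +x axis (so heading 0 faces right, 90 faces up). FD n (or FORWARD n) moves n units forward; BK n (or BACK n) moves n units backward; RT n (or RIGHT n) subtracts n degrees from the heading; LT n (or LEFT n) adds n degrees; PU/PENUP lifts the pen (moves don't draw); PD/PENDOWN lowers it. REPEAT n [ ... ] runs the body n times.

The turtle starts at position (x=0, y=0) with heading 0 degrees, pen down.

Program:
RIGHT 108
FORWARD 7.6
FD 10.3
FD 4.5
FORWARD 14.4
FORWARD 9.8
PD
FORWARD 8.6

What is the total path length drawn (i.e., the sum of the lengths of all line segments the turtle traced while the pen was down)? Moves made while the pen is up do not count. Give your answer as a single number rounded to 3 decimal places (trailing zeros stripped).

Executing turtle program step by step:
Start: pos=(0,0), heading=0, pen down
RT 108: heading 0 -> 252
FD 7.6: (0,0) -> (-2.349,-7.228) [heading=252, draw]
FD 10.3: (-2.349,-7.228) -> (-5.531,-17.024) [heading=252, draw]
FD 4.5: (-5.531,-17.024) -> (-6.922,-21.304) [heading=252, draw]
FD 14.4: (-6.922,-21.304) -> (-11.372,-34.999) [heading=252, draw]
FD 9.8: (-11.372,-34.999) -> (-14.4,-44.319) [heading=252, draw]
PD: pen down
FD 8.6: (-14.4,-44.319) -> (-17.058,-52.498) [heading=252, draw]
Final: pos=(-17.058,-52.498), heading=252, 6 segment(s) drawn

Segment lengths:
  seg 1: (0,0) -> (-2.349,-7.228), length = 7.6
  seg 2: (-2.349,-7.228) -> (-5.531,-17.024), length = 10.3
  seg 3: (-5.531,-17.024) -> (-6.922,-21.304), length = 4.5
  seg 4: (-6.922,-21.304) -> (-11.372,-34.999), length = 14.4
  seg 5: (-11.372,-34.999) -> (-14.4,-44.319), length = 9.8
  seg 6: (-14.4,-44.319) -> (-17.058,-52.498), length = 8.6
Total = 55.2

Answer: 55.2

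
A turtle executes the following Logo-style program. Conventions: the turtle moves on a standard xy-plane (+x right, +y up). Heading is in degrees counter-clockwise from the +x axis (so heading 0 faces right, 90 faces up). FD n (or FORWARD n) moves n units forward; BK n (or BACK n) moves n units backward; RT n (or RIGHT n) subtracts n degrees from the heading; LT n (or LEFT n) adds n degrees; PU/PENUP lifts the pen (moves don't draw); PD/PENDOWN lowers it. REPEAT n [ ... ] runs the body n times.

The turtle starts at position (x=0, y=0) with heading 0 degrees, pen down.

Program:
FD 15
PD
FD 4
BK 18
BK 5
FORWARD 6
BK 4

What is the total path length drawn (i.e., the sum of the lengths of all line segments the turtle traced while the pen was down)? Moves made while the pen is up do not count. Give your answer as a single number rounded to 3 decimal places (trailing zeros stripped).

Executing turtle program step by step:
Start: pos=(0,0), heading=0, pen down
FD 15: (0,0) -> (15,0) [heading=0, draw]
PD: pen down
FD 4: (15,0) -> (19,0) [heading=0, draw]
BK 18: (19,0) -> (1,0) [heading=0, draw]
BK 5: (1,0) -> (-4,0) [heading=0, draw]
FD 6: (-4,0) -> (2,0) [heading=0, draw]
BK 4: (2,0) -> (-2,0) [heading=0, draw]
Final: pos=(-2,0), heading=0, 6 segment(s) drawn

Segment lengths:
  seg 1: (0,0) -> (15,0), length = 15
  seg 2: (15,0) -> (19,0), length = 4
  seg 3: (19,0) -> (1,0), length = 18
  seg 4: (1,0) -> (-4,0), length = 5
  seg 5: (-4,0) -> (2,0), length = 6
  seg 6: (2,0) -> (-2,0), length = 4
Total = 52

Answer: 52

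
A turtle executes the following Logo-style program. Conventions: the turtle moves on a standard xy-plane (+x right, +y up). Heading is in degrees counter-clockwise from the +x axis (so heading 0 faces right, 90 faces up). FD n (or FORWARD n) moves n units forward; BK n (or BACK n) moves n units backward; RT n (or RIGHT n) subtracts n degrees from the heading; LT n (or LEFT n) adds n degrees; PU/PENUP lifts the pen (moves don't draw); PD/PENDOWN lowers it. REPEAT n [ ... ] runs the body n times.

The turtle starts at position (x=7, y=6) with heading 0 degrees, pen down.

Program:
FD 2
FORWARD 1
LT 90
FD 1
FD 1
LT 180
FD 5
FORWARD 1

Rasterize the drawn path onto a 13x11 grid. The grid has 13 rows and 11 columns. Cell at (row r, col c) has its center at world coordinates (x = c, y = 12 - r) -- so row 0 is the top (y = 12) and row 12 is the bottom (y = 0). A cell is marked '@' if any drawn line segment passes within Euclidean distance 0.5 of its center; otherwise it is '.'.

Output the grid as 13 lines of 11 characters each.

Segment 0: (7,6) -> (9,6)
Segment 1: (9,6) -> (10,6)
Segment 2: (10,6) -> (10,7)
Segment 3: (10,7) -> (10,8)
Segment 4: (10,8) -> (10,3)
Segment 5: (10,3) -> (10,2)

Answer: ...........
...........
...........
...........
..........@
..........@
.......@@@@
..........@
..........@
..........@
..........@
...........
...........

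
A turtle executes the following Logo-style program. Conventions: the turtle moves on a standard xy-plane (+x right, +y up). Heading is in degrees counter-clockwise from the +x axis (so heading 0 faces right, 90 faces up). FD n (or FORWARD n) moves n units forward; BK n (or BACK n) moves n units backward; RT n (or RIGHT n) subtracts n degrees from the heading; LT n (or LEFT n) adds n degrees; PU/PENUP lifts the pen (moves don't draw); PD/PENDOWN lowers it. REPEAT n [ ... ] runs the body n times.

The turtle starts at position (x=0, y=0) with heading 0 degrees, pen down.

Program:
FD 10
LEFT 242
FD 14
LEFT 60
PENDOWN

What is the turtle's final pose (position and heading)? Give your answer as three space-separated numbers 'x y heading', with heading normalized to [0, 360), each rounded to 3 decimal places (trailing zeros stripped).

Answer: 3.427 -12.361 302

Derivation:
Executing turtle program step by step:
Start: pos=(0,0), heading=0, pen down
FD 10: (0,0) -> (10,0) [heading=0, draw]
LT 242: heading 0 -> 242
FD 14: (10,0) -> (3.427,-12.361) [heading=242, draw]
LT 60: heading 242 -> 302
PD: pen down
Final: pos=(3.427,-12.361), heading=302, 2 segment(s) drawn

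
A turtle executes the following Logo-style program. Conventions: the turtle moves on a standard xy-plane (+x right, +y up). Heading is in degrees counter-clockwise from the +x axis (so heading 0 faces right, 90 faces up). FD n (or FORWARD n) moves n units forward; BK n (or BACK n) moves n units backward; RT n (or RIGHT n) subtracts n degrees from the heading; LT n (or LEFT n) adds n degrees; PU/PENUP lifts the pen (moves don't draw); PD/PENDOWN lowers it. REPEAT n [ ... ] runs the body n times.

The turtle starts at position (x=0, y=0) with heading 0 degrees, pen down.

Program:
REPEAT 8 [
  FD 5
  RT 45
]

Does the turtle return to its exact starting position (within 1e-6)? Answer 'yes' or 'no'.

Answer: yes

Derivation:
Executing turtle program step by step:
Start: pos=(0,0), heading=0, pen down
REPEAT 8 [
  -- iteration 1/8 --
  FD 5: (0,0) -> (5,0) [heading=0, draw]
  RT 45: heading 0 -> 315
  -- iteration 2/8 --
  FD 5: (5,0) -> (8.536,-3.536) [heading=315, draw]
  RT 45: heading 315 -> 270
  -- iteration 3/8 --
  FD 5: (8.536,-3.536) -> (8.536,-8.536) [heading=270, draw]
  RT 45: heading 270 -> 225
  -- iteration 4/8 --
  FD 5: (8.536,-8.536) -> (5,-12.071) [heading=225, draw]
  RT 45: heading 225 -> 180
  -- iteration 5/8 --
  FD 5: (5,-12.071) -> (0,-12.071) [heading=180, draw]
  RT 45: heading 180 -> 135
  -- iteration 6/8 --
  FD 5: (0,-12.071) -> (-3.536,-8.536) [heading=135, draw]
  RT 45: heading 135 -> 90
  -- iteration 7/8 --
  FD 5: (-3.536,-8.536) -> (-3.536,-3.536) [heading=90, draw]
  RT 45: heading 90 -> 45
  -- iteration 8/8 --
  FD 5: (-3.536,-3.536) -> (0,0) [heading=45, draw]
  RT 45: heading 45 -> 0
]
Final: pos=(0,0), heading=0, 8 segment(s) drawn

Start position: (0, 0)
Final position: (0, 0)
Distance = 0; < 1e-6 -> CLOSED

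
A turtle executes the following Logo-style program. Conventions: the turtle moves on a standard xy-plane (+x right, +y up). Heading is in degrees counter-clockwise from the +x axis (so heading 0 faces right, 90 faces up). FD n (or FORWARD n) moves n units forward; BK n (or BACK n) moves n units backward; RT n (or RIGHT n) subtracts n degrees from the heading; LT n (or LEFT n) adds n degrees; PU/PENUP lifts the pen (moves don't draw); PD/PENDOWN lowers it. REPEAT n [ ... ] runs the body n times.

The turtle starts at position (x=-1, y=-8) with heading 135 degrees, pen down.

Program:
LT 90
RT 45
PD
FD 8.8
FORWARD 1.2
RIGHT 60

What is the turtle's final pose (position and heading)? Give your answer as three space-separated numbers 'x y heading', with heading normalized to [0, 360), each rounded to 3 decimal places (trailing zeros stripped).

Executing turtle program step by step:
Start: pos=(-1,-8), heading=135, pen down
LT 90: heading 135 -> 225
RT 45: heading 225 -> 180
PD: pen down
FD 8.8: (-1,-8) -> (-9.8,-8) [heading=180, draw]
FD 1.2: (-9.8,-8) -> (-11,-8) [heading=180, draw]
RT 60: heading 180 -> 120
Final: pos=(-11,-8), heading=120, 2 segment(s) drawn

Answer: -11 -8 120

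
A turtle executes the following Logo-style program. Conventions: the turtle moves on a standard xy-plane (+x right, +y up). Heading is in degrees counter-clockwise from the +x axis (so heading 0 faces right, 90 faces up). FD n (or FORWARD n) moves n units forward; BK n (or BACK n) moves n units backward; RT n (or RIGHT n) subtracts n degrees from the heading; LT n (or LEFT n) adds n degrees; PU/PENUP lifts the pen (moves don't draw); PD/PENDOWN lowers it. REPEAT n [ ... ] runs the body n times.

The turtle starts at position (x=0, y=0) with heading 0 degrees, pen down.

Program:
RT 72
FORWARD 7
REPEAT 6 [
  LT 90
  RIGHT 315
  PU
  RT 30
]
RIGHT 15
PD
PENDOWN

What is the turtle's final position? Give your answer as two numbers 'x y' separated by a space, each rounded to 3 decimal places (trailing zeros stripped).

Answer: 2.163 -6.657

Derivation:
Executing turtle program step by step:
Start: pos=(0,0), heading=0, pen down
RT 72: heading 0 -> 288
FD 7: (0,0) -> (2.163,-6.657) [heading=288, draw]
REPEAT 6 [
  -- iteration 1/6 --
  LT 90: heading 288 -> 18
  RT 315: heading 18 -> 63
  PU: pen up
  RT 30: heading 63 -> 33
  -- iteration 2/6 --
  LT 90: heading 33 -> 123
  RT 315: heading 123 -> 168
  PU: pen up
  RT 30: heading 168 -> 138
  -- iteration 3/6 --
  LT 90: heading 138 -> 228
  RT 315: heading 228 -> 273
  PU: pen up
  RT 30: heading 273 -> 243
  -- iteration 4/6 --
  LT 90: heading 243 -> 333
  RT 315: heading 333 -> 18
  PU: pen up
  RT 30: heading 18 -> 348
  -- iteration 5/6 --
  LT 90: heading 348 -> 78
  RT 315: heading 78 -> 123
  PU: pen up
  RT 30: heading 123 -> 93
  -- iteration 6/6 --
  LT 90: heading 93 -> 183
  RT 315: heading 183 -> 228
  PU: pen up
  RT 30: heading 228 -> 198
]
RT 15: heading 198 -> 183
PD: pen down
PD: pen down
Final: pos=(2.163,-6.657), heading=183, 1 segment(s) drawn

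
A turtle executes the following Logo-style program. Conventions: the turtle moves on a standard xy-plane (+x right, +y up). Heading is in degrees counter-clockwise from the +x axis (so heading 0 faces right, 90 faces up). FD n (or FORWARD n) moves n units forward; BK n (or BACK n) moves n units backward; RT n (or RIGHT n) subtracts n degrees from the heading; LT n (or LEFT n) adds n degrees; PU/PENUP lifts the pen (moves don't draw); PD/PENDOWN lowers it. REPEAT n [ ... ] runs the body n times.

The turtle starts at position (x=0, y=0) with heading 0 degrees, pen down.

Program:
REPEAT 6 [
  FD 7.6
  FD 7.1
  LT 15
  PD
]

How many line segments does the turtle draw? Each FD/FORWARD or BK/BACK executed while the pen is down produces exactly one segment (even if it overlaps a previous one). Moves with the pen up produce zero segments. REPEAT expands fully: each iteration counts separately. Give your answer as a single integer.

Executing turtle program step by step:
Start: pos=(0,0), heading=0, pen down
REPEAT 6 [
  -- iteration 1/6 --
  FD 7.6: (0,0) -> (7.6,0) [heading=0, draw]
  FD 7.1: (7.6,0) -> (14.7,0) [heading=0, draw]
  LT 15: heading 0 -> 15
  PD: pen down
  -- iteration 2/6 --
  FD 7.6: (14.7,0) -> (22.041,1.967) [heading=15, draw]
  FD 7.1: (22.041,1.967) -> (28.899,3.805) [heading=15, draw]
  LT 15: heading 15 -> 30
  PD: pen down
  -- iteration 3/6 --
  FD 7.6: (28.899,3.805) -> (35.481,7.605) [heading=30, draw]
  FD 7.1: (35.481,7.605) -> (41.63,11.155) [heading=30, draw]
  LT 15: heading 30 -> 45
  PD: pen down
  -- iteration 4/6 --
  FD 7.6: (41.63,11.155) -> (47.004,16.529) [heading=45, draw]
  FD 7.1: (47.004,16.529) -> (52.024,21.549) [heading=45, draw]
  LT 15: heading 45 -> 60
  PD: pen down
  -- iteration 5/6 --
  FD 7.6: (52.024,21.549) -> (55.824,28.131) [heading=60, draw]
  FD 7.1: (55.824,28.131) -> (59.374,34.28) [heading=60, draw]
  LT 15: heading 60 -> 75
  PD: pen down
  -- iteration 6/6 --
  FD 7.6: (59.374,34.28) -> (61.341,41.621) [heading=75, draw]
  FD 7.1: (61.341,41.621) -> (63.179,48.479) [heading=75, draw]
  LT 15: heading 75 -> 90
  PD: pen down
]
Final: pos=(63.179,48.479), heading=90, 12 segment(s) drawn
Segments drawn: 12

Answer: 12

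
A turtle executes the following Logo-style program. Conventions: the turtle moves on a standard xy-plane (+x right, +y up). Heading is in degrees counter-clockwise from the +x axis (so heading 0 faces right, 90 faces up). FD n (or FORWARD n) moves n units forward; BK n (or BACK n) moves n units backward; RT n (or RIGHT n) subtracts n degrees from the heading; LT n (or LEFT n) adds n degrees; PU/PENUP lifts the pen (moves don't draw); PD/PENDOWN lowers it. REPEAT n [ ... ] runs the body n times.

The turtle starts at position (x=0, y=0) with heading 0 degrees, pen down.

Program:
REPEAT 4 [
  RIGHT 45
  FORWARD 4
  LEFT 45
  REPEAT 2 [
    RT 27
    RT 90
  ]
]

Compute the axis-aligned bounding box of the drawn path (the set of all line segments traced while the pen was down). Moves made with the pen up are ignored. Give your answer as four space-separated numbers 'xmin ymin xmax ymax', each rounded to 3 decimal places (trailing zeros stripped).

Answer: -0.11 -2.828 3.454 1.122

Derivation:
Executing turtle program step by step:
Start: pos=(0,0), heading=0, pen down
REPEAT 4 [
  -- iteration 1/4 --
  RT 45: heading 0 -> 315
  FD 4: (0,0) -> (2.828,-2.828) [heading=315, draw]
  LT 45: heading 315 -> 0
  REPEAT 2 [
    -- iteration 1/2 --
    RT 27: heading 0 -> 333
    RT 90: heading 333 -> 243
    -- iteration 2/2 --
    RT 27: heading 243 -> 216
    RT 90: heading 216 -> 126
  ]
  -- iteration 2/4 --
  RT 45: heading 126 -> 81
  FD 4: (2.828,-2.828) -> (3.454,1.122) [heading=81, draw]
  LT 45: heading 81 -> 126
  REPEAT 2 [
    -- iteration 1/2 --
    RT 27: heading 126 -> 99
    RT 90: heading 99 -> 9
    -- iteration 2/2 --
    RT 27: heading 9 -> 342
    RT 90: heading 342 -> 252
  ]
  -- iteration 3/4 --
  RT 45: heading 252 -> 207
  FD 4: (3.454,1.122) -> (-0.11,-0.694) [heading=207, draw]
  LT 45: heading 207 -> 252
  REPEAT 2 [
    -- iteration 1/2 --
    RT 27: heading 252 -> 225
    RT 90: heading 225 -> 135
    -- iteration 2/2 --
    RT 27: heading 135 -> 108
    RT 90: heading 108 -> 18
  ]
  -- iteration 4/4 --
  RT 45: heading 18 -> 333
  FD 4: (-0.11,-0.694) -> (3.454,-2.51) [heading=333, draw]
  LT 45: heading 333 -> 18
  REPEAT 2 [
    -- iteration 1/2 --
    RT 27: heading 18 -> 351
    RT 90: heading 351 -> 261
    -- iteration 2/2 --
    RT 27: heading 261 -> 234
    RT 90: heading 234 -> 144
  ]
]
Final: pos=(3.454,-2.51), heading=144, 4 segment(s) drawn

Segment endpoints: x in {-0.11, 0, 2.828, 3.454, 3.454}, y in {-2.828, -2.51, -0.694, 0, 1.122}
xmin=-0.11, ymin=-2.828, xmax=3.454, ymax=1.122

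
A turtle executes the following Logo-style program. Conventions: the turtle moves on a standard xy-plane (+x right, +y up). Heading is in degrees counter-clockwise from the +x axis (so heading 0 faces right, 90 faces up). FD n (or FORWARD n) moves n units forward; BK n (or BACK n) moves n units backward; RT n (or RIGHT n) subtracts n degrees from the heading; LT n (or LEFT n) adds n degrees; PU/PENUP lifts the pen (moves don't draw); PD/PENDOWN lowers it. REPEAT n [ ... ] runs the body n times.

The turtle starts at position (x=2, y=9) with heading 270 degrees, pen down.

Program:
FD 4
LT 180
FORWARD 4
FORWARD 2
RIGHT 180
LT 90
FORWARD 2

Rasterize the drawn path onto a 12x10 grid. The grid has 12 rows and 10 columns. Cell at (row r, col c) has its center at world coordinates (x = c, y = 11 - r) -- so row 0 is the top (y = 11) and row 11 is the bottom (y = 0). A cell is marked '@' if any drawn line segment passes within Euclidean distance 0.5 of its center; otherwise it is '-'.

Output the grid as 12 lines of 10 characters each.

Segment 0: (2,9) -> (2,5)
Segment 1: (2,5) -> (2,9)
Segment 2: (2,9) -> (2,11)
Segment 3: (2,11) -> (4,11)

Answer: --@@@-----
--@-------
--@-------
--@-------
--@-------
--@-------
--@-------
----------
----------
----------
----------
----------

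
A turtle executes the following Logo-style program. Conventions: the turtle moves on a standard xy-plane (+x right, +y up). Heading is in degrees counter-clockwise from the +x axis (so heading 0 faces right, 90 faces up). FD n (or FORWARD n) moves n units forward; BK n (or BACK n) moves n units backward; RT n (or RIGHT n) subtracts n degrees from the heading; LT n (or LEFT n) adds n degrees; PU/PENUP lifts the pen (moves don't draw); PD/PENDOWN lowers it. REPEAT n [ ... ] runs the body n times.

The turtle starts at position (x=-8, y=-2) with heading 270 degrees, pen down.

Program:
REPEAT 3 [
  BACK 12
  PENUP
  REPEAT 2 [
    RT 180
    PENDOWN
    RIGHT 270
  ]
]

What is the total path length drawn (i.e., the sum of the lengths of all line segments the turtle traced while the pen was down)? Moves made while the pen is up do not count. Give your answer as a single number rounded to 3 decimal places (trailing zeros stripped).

Answer: 36

Derivation:
Executing turtle program step by step:
Start: pos=(-8,-2), heading=270, pen down
REPEAT 3 [
  -- iteration 1/3 --
  BK 12: (-8,-2) -> (-8,10) [heading=270, draw]
  PU: pen up
  REPEAT 2 [
    -- iteration 1/2 --
    RT 180: heading 270 -> 90
    PD: pen down
    RT 270: heading 90 -> 180
    -- iteration 2/2 --
    RT 180: heading 180 -> 0
    PD: pen down
    RT 270: heading 0 -> 90
  ]
  -- iteration 2/3 --
  BK 12: (-8,10) -> (-8,-2) [heading=90, draw]
  PU: pen up
  REPEAT 2 [
    -- iteration 1/2 --
    RT 180: heading 90 -> 270
    PD: pen down
    RT 270: heading 270 -> 0
    -- iteration 2/2 --
    RT 180: heading 0 -> 180
    PD: pen down
    RT 270: heading 180 -> 270
  ]
  -- iteration 3/3 --
  BK 12: (-8,-2) -> (-8,10) [heading=270, draw]
  PU: pen up
  REPEAT 2 [
    -- iteration 1/2 --
    RT 180: heading 270 -> 90
    PD: pen down
    RT 270: heading 90 -> 180
    -- iteration 2/2 --
    RT 180: heading 180 -> 0
    PD: pen down
    RT 270: heading 0 -> 90
  ]
]
Final: pos=(-8,10), heading=90, 3 segment(s) drawn

Segment lengths:
  seg 1: (-8,-2) -> (-8,10), length = 12
  seg 2: (-8,10) -> (-8,-2), length = 12
  seg 3: (-8,-2) -> (-8,10), length = 12
Total = 36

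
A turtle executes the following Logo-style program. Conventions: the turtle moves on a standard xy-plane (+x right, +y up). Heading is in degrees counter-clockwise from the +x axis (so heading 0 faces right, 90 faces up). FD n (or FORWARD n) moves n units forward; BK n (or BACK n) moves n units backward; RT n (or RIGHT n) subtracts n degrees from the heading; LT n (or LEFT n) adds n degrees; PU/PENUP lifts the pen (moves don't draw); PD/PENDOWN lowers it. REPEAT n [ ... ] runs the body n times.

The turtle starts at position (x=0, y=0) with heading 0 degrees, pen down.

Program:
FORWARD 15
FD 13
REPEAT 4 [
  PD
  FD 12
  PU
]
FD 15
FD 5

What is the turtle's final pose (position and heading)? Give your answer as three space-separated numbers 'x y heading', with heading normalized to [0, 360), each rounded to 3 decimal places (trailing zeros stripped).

Answer: 96 0 0

Derivation:
Executing turtle program step by step:
Start: pos=(0,0), heading=0, pen down
FD 15: (0,0) -> (15,0) [heading=0, draw]
FD 13: (15,0) -> (28,0) [heading=0, draw]
REPEAT 4 [
  -- iteration 1/4 --
  PD: pen down
  FD 12: (28,0) -> (40,0) [heading=0, draw]
  PU: pen up
  -- iteration 2/4 --
  PD: pen down
  FD 12: (40,0) -> (52,0) [heading=0, draw]
  PU: pen up
  -- iteration 3/4 --
  PD: pen down
  FD 12: (52,0) -> (64,0) [heading=0, draw]
  PU: pen up
  -- iteration 4/4 --
  PD: pen down
  FD 12: (64,0) -> (76,0) [heading=0, draw]
  PU: pen up
]
FD 15: (76,0) -> (91,0) [heading=0, move]
FD 5: (91,0) -> (96,0) [heading=0, move]
Final: pos=(96,0), heading=0, 6 segment(s) drawn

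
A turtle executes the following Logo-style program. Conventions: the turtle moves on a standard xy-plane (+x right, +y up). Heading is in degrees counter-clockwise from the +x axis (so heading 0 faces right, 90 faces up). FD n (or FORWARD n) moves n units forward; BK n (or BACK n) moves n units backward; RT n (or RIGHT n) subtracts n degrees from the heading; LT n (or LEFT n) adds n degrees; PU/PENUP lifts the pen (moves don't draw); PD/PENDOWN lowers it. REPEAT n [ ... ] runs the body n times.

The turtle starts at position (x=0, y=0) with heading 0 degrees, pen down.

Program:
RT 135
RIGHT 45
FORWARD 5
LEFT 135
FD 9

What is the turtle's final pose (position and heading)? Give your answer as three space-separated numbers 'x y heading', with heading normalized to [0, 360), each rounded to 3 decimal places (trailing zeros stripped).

Answer: 1.364 -6.364 315

Derivation:
Executing turtle program step by step:
Start: pos=(0,0), heading=0, pen down
RT 135: heading 0 -> 225
RT 45: heading 225 -> 180
FD 5: (0,0) -> (-5,0) [heading=180, draw]
LT 135: heading 180 -> 315
FD 9: (-5,0) -> (1.364,-6.364) [heading=315, draw]
Final: pos=(1.364,-6.364), heading=315, 2 segment(s) drawn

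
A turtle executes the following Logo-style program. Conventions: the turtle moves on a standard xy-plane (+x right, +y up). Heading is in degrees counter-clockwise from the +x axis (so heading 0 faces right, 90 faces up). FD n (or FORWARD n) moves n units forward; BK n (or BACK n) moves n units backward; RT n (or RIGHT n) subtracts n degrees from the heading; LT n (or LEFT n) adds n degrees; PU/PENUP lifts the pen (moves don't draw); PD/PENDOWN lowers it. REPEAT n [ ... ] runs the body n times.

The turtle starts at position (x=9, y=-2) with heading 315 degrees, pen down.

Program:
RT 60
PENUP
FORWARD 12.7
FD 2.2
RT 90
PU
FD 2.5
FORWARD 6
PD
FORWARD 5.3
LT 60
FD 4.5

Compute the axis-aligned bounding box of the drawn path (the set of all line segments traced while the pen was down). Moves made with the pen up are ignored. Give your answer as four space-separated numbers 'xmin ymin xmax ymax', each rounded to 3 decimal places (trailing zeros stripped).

Answer: -11.368 -16.003 -3.067 -12.821

Derivation:
Executing turtle program step by step:
Start: pos=(9,-2), heading=315, pen down
RT 60: heading 315 -> 255
PU: pen up
FD 12.7: (9,-2) -> (5.713,-14.267) [heading=255, move]
FD 2.2: (5.713,-14.267) -> (5.144,-16.392) [heading=255, move]
RT 90: heading 255 -> 165
PU: pen up
FD 2.5: (5.144,-16.392) -> (2.729,-15.745) [heading=165, move]
FD 6: (2.729,-15.745) -> (-3.067,-14.192) [heading=165, move]
PD: pen down
FD 5.3: (-3.067,-14.192) -> (-8.186,-12.821) [heading=165, draw]
LT 60: heading 165 -> 225
FD 4.5: (-8.186,-12.821) -> (-11.368,-16.003) [heading=225, draw]
Final: pos=(-11.368,-16.003), heading=225, 2 segment(s) drawn

Segment endpoints: x in {-11.368, -8.186, -3.067}, y in {-16.003, -14.192, -12.821}
xmin=-11.368, ymin=-16.003, xmax=-3.067, ymax=-12.821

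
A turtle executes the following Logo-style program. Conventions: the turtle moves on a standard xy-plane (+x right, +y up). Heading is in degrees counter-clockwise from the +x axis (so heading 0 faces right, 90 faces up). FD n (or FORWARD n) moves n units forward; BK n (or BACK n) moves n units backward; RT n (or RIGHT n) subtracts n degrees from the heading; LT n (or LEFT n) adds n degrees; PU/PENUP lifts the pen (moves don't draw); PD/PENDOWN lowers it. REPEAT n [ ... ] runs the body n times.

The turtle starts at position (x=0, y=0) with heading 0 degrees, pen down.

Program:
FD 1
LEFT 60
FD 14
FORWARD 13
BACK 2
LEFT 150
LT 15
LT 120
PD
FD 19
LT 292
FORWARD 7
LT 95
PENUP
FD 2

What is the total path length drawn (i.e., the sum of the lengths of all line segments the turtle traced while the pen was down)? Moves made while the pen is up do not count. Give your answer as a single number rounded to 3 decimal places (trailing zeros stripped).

Answer: 56

Derivation:
Executing turtle program step by step:
Start: pos=(0,0), heading=0, pen down
FD 1: (0,0) -> (1,0) [heading=0, draw]
LT 60: heading 0 -> 60
FD 14: (1,0) -> (8,12.124) [heading=60, draw]
FD 13: (8,12.124) -> (14.5,23.383) [heading=60, draw]
BK 2: (14.5,23.383) -> (13.5,21.651) [heading=60, draw]
LT 150: heading 60 -> 210
LT 15: heading 210 -> 225
LT 120: heading 225 -> 345
PD: pen down
FD 19: (13.5,21.651) -> (31.853,16.733) [heading=345, draw]
LT 292: heading 345 -> 277
FD 7: (31.853,16.733) -> (32.706,9.785) [heading=277, draw]
LT 95: heading 277 -> 12
PU: pen up
FD 2: (32.706,9.785) -> (34.662,10.201) [heading=12, move]
Final: pos=(34.662,10.201), heading=12, 6 segment(s) drawn

Segment lengths:
  seg 1: (0,0) -> (1,0), length = 1
  seg 2: (1,0) -> (8,12.124), length = 14
  seg 3: (8,12.124) -> (14.5,23.383), length = 13
  seg 4: (14.5,23.383) -> (13.5,21.651), length = 2
  seg 5: (13.5,21.651) -> (31.853,16.733), length = 19
  seg 6: (31.853,16.733) -> (32.706,9.785), length = 7
Total = 56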